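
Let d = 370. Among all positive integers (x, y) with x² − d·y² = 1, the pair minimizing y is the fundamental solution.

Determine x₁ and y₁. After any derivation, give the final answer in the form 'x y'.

√370 = [19; 4,4,38, …], period ℓ=3 (odd) → k=5
step 0: (19, 1)  from 19·(1,0) + (0,1)
…
step 4: (50339, 2617)  from 4·(12503,650) + (327,17)
step 5: (213859, 11118)  from 4·(50339,2617) + (12503,650)
(x₁, y₁) = (213859, 11118);  213859² − 370·11118² = 1 ✓

213859 11118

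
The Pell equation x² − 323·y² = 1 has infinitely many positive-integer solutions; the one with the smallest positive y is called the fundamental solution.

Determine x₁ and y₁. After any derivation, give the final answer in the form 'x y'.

18 1

[17; 1,34] for √323; ℓ=2 ⇒ convergent index 1
i=0: a=17 ⇒ p=17, q=1
i=1: a=1 ⇒ p=18, q=1
→ (18, 1).  Check: 18²=324, 323·1²=323, difference 1.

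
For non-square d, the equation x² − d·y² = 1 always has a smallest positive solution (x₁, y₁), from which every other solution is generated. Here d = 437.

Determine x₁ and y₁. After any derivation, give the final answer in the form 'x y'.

4599 220

[20; 1,9,2,9,1,40] for √437; ℓ=6 ⇒ convergent index 5
i=0: a=20 ⇒ p=20, q=1
…
i=2: a=9 ⇒ p=209, q=10
i=3: a=2 ⇒ p=439, q=21
i=4: a=9 ⇒ p=4160, q=199
i=5: a=1 ⇒ p=4599, q=220
(x₁, y₁) = (4599, 220);  4599² − 437·220² = 1 ✓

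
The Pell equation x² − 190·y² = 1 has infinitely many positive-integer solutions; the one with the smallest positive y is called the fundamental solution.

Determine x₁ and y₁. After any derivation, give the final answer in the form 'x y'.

52021 3774

√190 = [13; 1,3,1,1,1,…,3,1,26, …], period ℓ=14 (even) → k=13
i=0: a=13 ⇒ p=13, q=1
…
i=3: a=1 ⇒ p=69, q=5
i=4: a=1 ⇒ p=124, q=9
i=5: a=1 ⇒ p=193, q=14
i=6: a=2 ⇒ p=510, q=37
…
i=8: a=2 ⇒ p=2936, q=213
i=9: a=1 ⇒ p=4149, q=301
i=10: a=1 ⇒ p=7085, q=514
i=11: a=1 ⇒ p=11234, q=815
i=12: a=3 ⇒ p=40787, q=2959
i=13: a=1 ⇒ p=52021, q=3774
(x₁, y₁) = (52021, 3774);  52021² − 190·3774² = 1 ✓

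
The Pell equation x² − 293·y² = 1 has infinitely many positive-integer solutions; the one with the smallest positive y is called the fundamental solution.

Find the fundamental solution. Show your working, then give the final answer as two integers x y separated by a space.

√293 = [17; 8,1,1,8,34, …], period ℓ=5 (odd) → k=9
k=0  a_k=17  p_k/q_k = 17/1
k=1  a_k=8  p_k/q_k = 137/8
k=2  a_k=1  p_k/q_k = 154/9
k=3  a_k=1  p_k/q_k = 291/17
…
k=5  a_k=34  p_k/q_k = 84679/4947
k=6  a_k=8  p_k/q_k = 679914/39721
k=7  a_k=1  p_k/q_k = 764593/44668
k=8  a_k=1  p_k/q_k = 1444507/84389
k=9  a_k=8  p_k/q_k = 12320649/719780
→ (12320649, 719780).  Check: 12320649²=151798391781201, 293·719780²=151798391781200, difference 1.

12320649 719780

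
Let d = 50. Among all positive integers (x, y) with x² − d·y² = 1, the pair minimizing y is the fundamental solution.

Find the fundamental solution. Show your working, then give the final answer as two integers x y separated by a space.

[7; 14] for √50; ℓ=1 ⇒ convergent index 1
step 0: (7, 1)  from 7·(1,0) + (0,1)
step 1: (99, 14)  from 14·(7,1) + (1,0)
(x₁, y₁) = (99, 14);  99² − 50·14² = 1 ✓

99 14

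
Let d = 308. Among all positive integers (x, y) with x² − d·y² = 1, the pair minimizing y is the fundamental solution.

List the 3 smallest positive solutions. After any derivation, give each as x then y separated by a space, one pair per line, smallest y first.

√308 → a₀=17, period (1,1,4,1,1,34); ℓ=6 even so k=5
a_0=17:  p_0=17·1+0=17,  q_0=17·0+1=1
…
a_3=4:  p_3=4·35+18=158,  q_3=4·2+1=9
a_4=1:  p_4=1·158+35=193,  q_4=1·9+2=11
a_5=1:  p_5=1·193+158=351,  q_5=1·11+9=20
fundamental: x₁=351, y₁=20  (since 123201 − 308·400 = 1)
(x_2, y_2) = (351·351 + 308·20·20, 351·20 + 20·351) = (246401, 14040)
(x_3, y_3) = (351·246401 + 308·20·14040, 351·14040 + 20·246401) = (172973151, 9856060)

351 20
246401 14040
172973151 9856060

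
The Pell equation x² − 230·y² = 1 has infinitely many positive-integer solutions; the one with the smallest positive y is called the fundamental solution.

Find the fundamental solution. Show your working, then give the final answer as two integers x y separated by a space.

91 6

[15; 6,30] for √230; ℓ=2 ⇒ convergent index 1
step 0: (15, 1)  from 15·(1,0) + (0,1)
step 1: (91, 6)  from 6·(15,1) + (1,0)
(x₁, y₁) = (91, 6);  91² − 230·6² = 1 ✓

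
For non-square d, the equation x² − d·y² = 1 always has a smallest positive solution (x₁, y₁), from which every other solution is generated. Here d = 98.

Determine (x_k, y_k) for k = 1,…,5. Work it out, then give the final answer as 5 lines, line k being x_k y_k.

[9; 1,8,1,18] for √98; ℓ=4 ⇒ convergent index 3
i=0: a=9 ⇒ p=9, q=1
…
i=2: a=8 ⇒ p=89, q=9
i=3: a=1 ⇒ p=99, q=10
fundamental: x₁=99, y₁=10  (since 9801 − 98·100 = 1)
k=2:  x_2 = 99·99+98·10·10 = 19601,  y_2 = 99·10+10·99 = 1980
k=3:  x_3 = 99·19601+98·10·1980 = 3880899,  y_3 = 99·1980+10·19601 = 392030
k=4:  x_4 = 99·3880899+98·10·392030 = 768398401,  y_4 = 99·392030+10·3880899 = 77619960
k=5:  x_5 = 99·768398401+98·10·77619960 = 152139002499,  y_5 = 99·77619960+10·768398401 = 15368360050

99 10
19601 1980
3880899 392030
768398401 77619960
152139002499 15368360050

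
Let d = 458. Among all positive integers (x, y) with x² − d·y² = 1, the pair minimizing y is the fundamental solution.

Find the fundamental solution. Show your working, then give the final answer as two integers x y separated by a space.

22899 1070

d=458: √d = [21; 2,2,42] (ℓ=3, odd), read p_5/q_5
step 0: (21, 1)  from 21·(1,0) + (0,1)
step 1: (43, 2)  from 2·(21,1) + (1,0)
step 2: (107, 5)  from 2·(43,2) + (21,1)
step 3: (4537, 212)  from 42·(107,5) + (43,2)
step 4: (9181, 429)  from 2·(4537,212) + (107,5)
step 5: (22899, 1070)  from 2·(9181,429) + (4537,212)
fundamental: x₁=22899, y₁=1070  (since 524364201 − 458·1144900 = 1)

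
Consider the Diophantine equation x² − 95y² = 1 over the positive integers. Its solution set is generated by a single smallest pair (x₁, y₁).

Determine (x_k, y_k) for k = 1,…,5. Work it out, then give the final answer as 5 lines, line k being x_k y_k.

√95 → a₀=9, period (1,2,1,18); ℓ=4 even so k=3
k=0  a_k=9  p_k/q_k = 9/1
…
k=2  a_k=2  p_k/q_k = 29/3
k=3  a_k=1  p_k/q_k = 39/4
(x₁, y₁) = (39, 4);  39² − 95·4² = 1 ✓
n=2: (39,4)∘(39,4) = (39·39+95·4·4, 39·4+4·39) = (3041,312)
n=3: (3041,312)∘(39,4) = (39·3041+95·4·312, 39·312+4·3041) = (237159,24332)
n=4: (237159,24332)∘(39,4) = (39·237159+95·4·24332, 39·24332+4·237159) = (18495361,1897584)
n=5: (18495361,1897584)∘(39,4) = (39·18495361+95·4·1897584, 39·1897584+4·18495361) = (1442400999,147987220)

39 4
3041 312
237159 24332
18495361 1897584
1442400999 147987220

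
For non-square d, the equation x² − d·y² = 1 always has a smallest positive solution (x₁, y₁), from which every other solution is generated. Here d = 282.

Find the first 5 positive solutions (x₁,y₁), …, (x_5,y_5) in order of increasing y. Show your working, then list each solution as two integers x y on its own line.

d=282: √d = [16; 1,3,1,4,1,3,1,32] (ℓ=8, even), read p_7/q_7
a_0=16:  p_0=16·1+0=16,  q_0=16·0+1=1
…
a_4=4:  p_4=4·84+67=403,  q_4=4·5+4=24
…
a_6=3:  p_6=3·487+403=1864,  q_6=3·29+24=111
a_7=1:  p_7=1·1864+487=2351,  q_7=1·111+29=140
(x₁, y₁) = (2351, 140);  2351² − 282·140² = 1 ✓
n=2: (2351,140)∘(2351,140) = (2351·2351+282·140·140, 2351·140+140·2351) = (11054401,658280)
n=3: (11054401,658280)∘(2351,140) = (2351·11054401+282·140·658280, 2351·658280+140·11054401) = (51977791151,3095232420)
n=4: (51977791151,3095232420)∘(2351,140) = (2351·51977791151+282·140·3095232420, 2351·3095232420+140·51977791151) = (244399562937601,14553782180560)
n=5: (244399562937601,14553782180560)∘(2351,140) = (2351·244399562937601+282·140·14553782180560, 2351·14553782180560+140·244399562937601) = (1149166692954808751,68431880717760700)

2351 140
11054401 658280
51977791151 3095232420
244399562937601 14553782180560
1149166692954808751 68431880717760700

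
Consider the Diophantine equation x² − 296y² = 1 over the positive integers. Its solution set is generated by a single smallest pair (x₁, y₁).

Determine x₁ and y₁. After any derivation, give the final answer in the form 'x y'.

3699 215

√296 → a₀=17, period (4,1,7,1,4,34); ℓ=6 even so k=5
step 0: (17, 1)  from 17·(1,0) + (0,1)
…
step 4: (757, 44)  from 1·(671,39) + (86,5)
step 5: (3699, 215)  from 4·(757,44) + (671,39)
(x₁, y₁) = (3699, 215);  3699² − 296·215² = 1 ✓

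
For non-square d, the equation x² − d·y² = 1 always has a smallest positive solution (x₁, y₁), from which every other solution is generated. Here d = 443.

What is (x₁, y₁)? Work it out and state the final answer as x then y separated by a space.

442 21

[21; 21,42] for √443; ℓ=2 ⇒ convergent index 1
i=0: a=21 ⇒ p=21, q=1
i=1: a=21 ⇒ p=442, q=21
→ (442, 21).  Check: 442²=195364, 443·21²=195363, difference 1.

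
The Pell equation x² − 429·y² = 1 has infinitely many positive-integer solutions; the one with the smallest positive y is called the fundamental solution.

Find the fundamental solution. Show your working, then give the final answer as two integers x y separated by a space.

1524095 73584

[20; 1,2,2,9,1,12,1,9,2,2,1,40] for √429; ℓ=12 ⇒ convergent index 11
i=0: a=20 ⇒ p=20, q=1
i=1: a=1 ⇒ p=21, q=1
i=2: a=2 ⇒ p=62, q=3
…
i=4: a=9 ⇒ p=1367, q=66
…
i=6: a=12 ⇒ p=19511, q=942
…
i=8: a=9 ⇒ p=208718, q=10077
…
i=10: a=2 ⇒ p=1085636, q=52415
i=11: a=1 ⇒ p=1524095, q=73584
→ (1524095, 73584).  Check: 1524095²=2322865569025, 429·73584²=2322865569024, difference 1.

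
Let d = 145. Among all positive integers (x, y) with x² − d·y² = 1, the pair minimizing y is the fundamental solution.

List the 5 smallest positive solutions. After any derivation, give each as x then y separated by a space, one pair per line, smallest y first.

d=145: √d = [12; 24] (ℓ=1, odd), read p_1/q_1
step 0: (12, 1)  from 12·(1,0) + (0,1)
step 1: (289, 24)  from 24·(12,1) + (1,0)
(x₁, y₁) = (289, 24);  289² − 145·24² = 1 ✓
(x_2, y_2) = (289·289 + 145·24·24, 289·24 + 24·289) = (167041, 13872)
(x_3, y_3) = (289·167041 + 145·24·13872, 289·13872 + 24·167041) = (96549409, 8017992)
(x_4, y_4) = (289·96549409 + 145·24·8017992, 289·8017992 + 24·96549409) = (55805391361, 4634385504)
(x_5, y_5) = (289·55805391361 + 145·24·4634385504, 289·4634385504 + 24·55805391361) = (32255419657249, 2678666803320)

289 24
167041 13872
96549409 8017992
55805391361 4634385504
32255419657249 2678666803320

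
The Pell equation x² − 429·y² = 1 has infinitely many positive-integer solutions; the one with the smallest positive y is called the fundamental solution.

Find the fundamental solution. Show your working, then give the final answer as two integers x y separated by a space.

1524095 73584

√429 → a₀=20, period (1,2,2,9,1,12,1,9,2,2,1,40); ℓ=12 even so k=11
step 0: (20, 1)  from 20·(1,0) + (0,1)
…
step 3: (145, 7)  from 2·(62,3) + (21,1)
…
step 10: (1085636, 52415)  from 2·(438459,21169) + (208718,10077)
step 11: (1524095, 73584)  from 1·(1085636,52415) + (438459,21169)
fundamental: x₁=1524095, y₁=73584  (since 2322865569025 − 429·5414605056 = 1)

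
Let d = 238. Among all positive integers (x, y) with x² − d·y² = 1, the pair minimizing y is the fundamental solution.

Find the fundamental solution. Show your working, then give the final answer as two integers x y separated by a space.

d=238: √d = [15; 2,2,1,14,1,2,2,30] (ℓ=8, even), read p_7/q_7
k=0  a_k=15  p_k/q_k = 15/1
…
k=2  a_k=2  p_k/q_k = 77/5
…
k=4  a_k=14  p_k/q_k = 1589/103
…
k=6  a_k=2  p_k/q_k = 4983/323
k=7  a_k=2  p_k/q_k = 11663/756
fundamental: x₁=11663, y₁=756  (since 136025569 − 238·571536 = 1)

11663 756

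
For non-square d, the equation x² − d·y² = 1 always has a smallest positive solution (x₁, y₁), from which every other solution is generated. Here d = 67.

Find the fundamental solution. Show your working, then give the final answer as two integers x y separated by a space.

48842 5967

√67 → a₀=8, period (5,2,1,1,7,1,1,2,5,16); ℓ=10 even so k=9
step 0: (8, 1)  from 8·(1,0) + (0,1)
…
step 8: (9053, 1106)  from 2·(3577,437) + (1899,232)
step 9: (48842, 5967)  from 5·(9053,1106) + (3577,437)
fundamental: x₁=48842, y₁=5967  (since 2385540964 − 67·35605089 = 1)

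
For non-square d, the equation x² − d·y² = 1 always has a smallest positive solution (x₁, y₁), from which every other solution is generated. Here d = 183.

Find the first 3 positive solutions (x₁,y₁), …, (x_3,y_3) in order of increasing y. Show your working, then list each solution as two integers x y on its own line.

√183 → a₀=13, period (1,1,8,1,1,26); ℓ=6 even so k=5
a_0=13:  p_0=13·1+0=13,  q_0=13·0+1=1
…
a_3=8:  p_3=8·27+14=230,  q_3=8·2+1=17
a_4=1:  p_4=1·230+27=257,  q_4=1·17+2=19
a_5=1:  p_5=1·257+230=487,  q_5=1·19+17=36
(x₁, y₁) = (487, 36);  487² − 183·36² = 1 ✓
(487+36√183)^2 = 474337 + 35064√183
(487+36√183)^3 = 462003751 + 34152300√183

487 36
474337 35064
462003751 34152300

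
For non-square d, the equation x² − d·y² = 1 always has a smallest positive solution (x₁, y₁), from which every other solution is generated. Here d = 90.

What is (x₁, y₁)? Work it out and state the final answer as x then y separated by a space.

19 2

√90 = [9; 2,18, …], period ℓ=2 (even) → k=1
k=0  a_k=9  p_k/q_k = 9/1
k=1  a_k=2  p_k/q_k = 19/2
→ (19, 2).  Check: 19²=361, 90·2²=360, difference 1.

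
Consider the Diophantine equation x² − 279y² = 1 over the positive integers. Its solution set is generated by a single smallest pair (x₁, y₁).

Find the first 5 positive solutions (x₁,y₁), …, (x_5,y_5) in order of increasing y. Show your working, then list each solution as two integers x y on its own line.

1520 91
4620799 276640
14047227440 840985509
42703566796801 2556595670720
129818829015047600 7772049998003291

√279 = [16; 1,2,2,1,2,2,1,32, …], period ℓ=8 (even) → k=7
i=0: a=16 ⇒ p=16, q=1
i=1: a=1 ⇒ p=17, q=1
i=2: a=2 ⇒ p=50, q=3
i=3: a=2 ⇒ p=117, q=7
i=4: a=1 ⇒ p=167, q=10
i=5: a=2 ⇒ p=451, q=27
i=6: a=2 ⇒ p=1069, q=64
i=7: a=1 ⇒ p=1520, q=91
fundamental: x₁=1520, y₁=91  (since 2310400 − 279·8281 = 1)
n=2: (1520,91)∘(1520,91) = (1520·1520+279·91·91, 1520·91+91·1520) = (4620799,276640)
n=3: (4620799,276640)∘(1520,91) = (1520·4620799+279·91·276640, 1520·276640+91·4620799) = (14047227440,840985509)
n=4: (14047227440,840985509)∘(1520,91) = (1520·14047227440+279·91·840985509, 1520·840985509+91·14047227440) = (42703566796801,2556595670720)
n=5: (42703566796801,2556595670720)∘(1520,91) = (1520·42703566796801+279·91·2556595670720, 1520·2556595670720+91·42703566796801) = (129818829015047600,7772049998003291)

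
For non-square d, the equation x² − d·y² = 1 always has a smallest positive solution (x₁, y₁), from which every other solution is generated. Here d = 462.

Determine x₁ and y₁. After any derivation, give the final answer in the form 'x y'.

[21; 2,42] for √462; ℓ=2 ⇒ convergent index 1
step 0: (21, 1)  from 21·(1,0) + (0,1)
step 1: (43, 2)  from 2·(21,1) + (1,0)
fundamental: x₁=43, y₁=2  (since 1849 − 462·4 = 1)

43 2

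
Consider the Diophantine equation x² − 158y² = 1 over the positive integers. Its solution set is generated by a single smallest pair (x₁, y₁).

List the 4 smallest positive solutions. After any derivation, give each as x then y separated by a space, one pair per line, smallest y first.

7743 616
119908097 9539376
1856896782399 147726776120
28755903452322817 2287696845454944

[12; 1,1,3,12,3,1,1,24] for √158; ℓ=8 ⇒ convergent index 7
a_0=12:  p_0=12·1+0=12,  q_0=12·0+1=1
…
a_5=3:  p_5=3·1081+88=3331,  q_5=3·86+7=265
a_6=1:  p_6=1·3331+1081=4412,  q_6=1·265+86=351
a_7=1:  p_7=1·4412+3331=7743,  q_7=1·351+265=616
→ (7743, 616).  Check: 7743²=59954049, 158·616²=59954048, difference 1.
n=2: (7743,616)∘(7743,616) = (7743·7743+158·616·616, 7743·616+616·7743) = (119908097,9539376)
n=3: (119908097,9539376)∘(7743,616) = (7743·119908097+158·616·9539376, 7743·9539376+616·119908097) = (1856896782399,147726776120)
n=4: (1856896782399,147726776120)∘(7743,616) = (7743·1856896782399+158·616·147726776120, 7743·147726776120+616·1856896782399) = (28755903452322817,2287696845454944)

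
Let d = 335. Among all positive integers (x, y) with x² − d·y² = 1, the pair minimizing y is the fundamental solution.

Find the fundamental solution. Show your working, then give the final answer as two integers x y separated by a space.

604 33

d=335: √d = [18; 3,3,3,36] (ℓ=4, even), read p_3/q_3
k=0  a_k=18  p_k/q_k = 18/1
k=1  a_k=3  p_k/q_k = 55/3
k=2  a_k=3  p_k/q_k = 183/10
k=3  a_k=3  p_k/q_k = 604/33
(x₁, y₁) = (604, 33);  604² − 335·33² = 1 ✓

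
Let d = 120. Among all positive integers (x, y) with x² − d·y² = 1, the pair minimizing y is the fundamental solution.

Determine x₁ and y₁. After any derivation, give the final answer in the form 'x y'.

√120 → a₀=10, period (1,20); ℓ=2 even so k=1
k=0  a_k=10  p_k/q_k = 10/1
k=1  a_k=1  p_k/q_k = 11/1
→ (11, 1).  Check: 11²=121, 120·1²=120, difference 1.

11 1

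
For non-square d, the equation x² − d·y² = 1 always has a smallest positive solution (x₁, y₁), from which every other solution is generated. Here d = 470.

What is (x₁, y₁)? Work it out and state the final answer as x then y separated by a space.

1691 78

√470 = [21; 1,2,8,2,1,42, …], period ℓ=6 (even) → k=5
i=0: a=21 ⇒ p=21, q=1
i=1: a=1 ⇒ p=22, q=1
i=2: a=2 ⇒ p=65, q=3
i=3: a=8 ⇒ p=542, q=25
i=4: a=2 ⇒ p=1149, q=53
i=5: a=1 ⇒ p=1691, q=78
→ (1691, 78).  Check: 1691²=2859481, 470·78²=2859480, difference 1.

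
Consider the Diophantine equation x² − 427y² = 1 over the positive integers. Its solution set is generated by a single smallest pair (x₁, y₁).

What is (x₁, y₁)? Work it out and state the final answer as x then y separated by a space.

62 3

√427 = [20; 1,1,1,40, …], period ℓ=4 (even) → k=3
a_0=20:  p_0=20·1+0=20,  q_0=20·0+1=1
…
a_2=1:  p_2=1·21+20=41,  q_2=1·1+1=2
a_3=1:  p_3=1·41+21=62,  q_3=1·2+1=3
fundamental: x₁=62, y₁=3  (since 3844 − 427·9 = 1)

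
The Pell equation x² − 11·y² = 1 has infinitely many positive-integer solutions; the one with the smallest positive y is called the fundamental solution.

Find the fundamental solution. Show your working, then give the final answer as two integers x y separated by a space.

√11 → a₀=3, period (3,6); ℓ=2 even so k=1
i=0: a=3 ⇒ p=3, q=1
i=1: a=3 ⇒ p=10, q=3
→ (10, 3).  Check: 10²=100, 11·3²=99, difference 1.

10 3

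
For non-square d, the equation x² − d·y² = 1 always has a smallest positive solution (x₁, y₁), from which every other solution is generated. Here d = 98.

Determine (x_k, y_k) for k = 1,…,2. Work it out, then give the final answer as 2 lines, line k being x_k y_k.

99 10
19601 1980

[9; 1,8,1,18] for √98; ℓ=4 ⇒ convergent index 3
a_0=9:  p_0=9·1+0=9,  q_0=9·0+1=1
a_1=1:  p_1=1·9+1=10,  q_1=1·1+0=1
a_2=8:  p_2=8·10+9=89,  q_2=8·1+1=9
a_3=1:  p_3=1·89+10=99,  q_3=1·9+1=10
→ (99, 10).  Check: 99²=9801, 98·10²=9800, difference 1.
k=2:  x_2 = 99·99+98·10·10 = 19601,  y_2 = 99·10+10·99 = 1980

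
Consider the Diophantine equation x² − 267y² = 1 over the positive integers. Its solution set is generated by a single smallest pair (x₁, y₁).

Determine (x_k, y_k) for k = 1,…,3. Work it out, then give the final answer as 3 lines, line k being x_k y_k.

√267 = [16; 2,1,15,1,2,32, …], period ℓ=6 (even) → k=5
a_0=16:  p_0=16·1+0=16,  q_0=16·0+1=1
a_1=2:  p_1=2·16+1=33,  q_1=2·1+0=2
a_2=1:  p_2=1·33+16=49,  q_2=1·2+1=3
…
a_4=1:  p_4=1·768+49=817,  q_4=1·47+3=50
a_5=2:  p_5=2·817+768=2402,  q_5=2·50+47=147
→ (2402, 147).  Check: 2402²=5769604, 267·147²=5769603, difference 1.
(2402+147√267)^2 = 11539207 + 706188√267
(2402+147√267)^3 = 55434348026 + 3392527005√267

2402 147
11539207 706188
55434348026 3392527005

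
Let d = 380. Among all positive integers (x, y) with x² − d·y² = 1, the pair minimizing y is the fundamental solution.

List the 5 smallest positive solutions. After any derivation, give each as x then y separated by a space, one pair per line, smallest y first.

d=380: √d = [19; 2,38] (ℓ=2, even), read p_1/q_1
step 0: (19, 1)  from 19·(1,0) + (0,1)
step 1: (39, 2)  from 2·(19,1) + (1,0)
fundamental: x₁=39, y₁=2  (since 1521 − 380·4 = 1)
k=2:  x_2 = 39·39+380·2·2 = 3041,  y_2 = 39·2+2·39 = 156
k=3:  x_3 = 39·3041+380·2·156 = 237159,  y_3 = 39·156+2·3041 = 12166
k=4:  x_4 = 39·237159+380·2·12166 = 18495361,  y_4 = 39·12166+2·237159 = 948792
k=5:  x_5 = 39·18495361+380·2·948792 = 1442400999,  y_5 = 39·948792+2·18495361 = 73993610

39 2
3041 156
237159 12166
18495361 948792
1442400999 73993610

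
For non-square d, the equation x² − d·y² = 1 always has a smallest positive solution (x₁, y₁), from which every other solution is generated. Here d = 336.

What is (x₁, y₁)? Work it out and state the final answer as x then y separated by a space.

d=336: √d = [18; 3,36] (ℓ=2, even), read p_1/q_1
k=0  a_k=18  p_k/q_k = 18/1
k=1  a_k=3  p_k/q_k = 55/3
→ (55, 3).  Check: 55²=3025, 336·3²=3024, difference 1.

55 3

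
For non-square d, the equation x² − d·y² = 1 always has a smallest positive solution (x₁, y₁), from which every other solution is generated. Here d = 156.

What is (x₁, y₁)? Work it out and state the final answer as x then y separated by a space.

25 2

[12; 2,24] for √156; ℓ=2 ⇒ convergent index 1
k=0  a_k=12  p_k/q_k = 12/1
k=1  a_k=2  p_k/q_k = 25/2
→ (25, 2).  Check: 25²=625, 156·2²=624, difference 1.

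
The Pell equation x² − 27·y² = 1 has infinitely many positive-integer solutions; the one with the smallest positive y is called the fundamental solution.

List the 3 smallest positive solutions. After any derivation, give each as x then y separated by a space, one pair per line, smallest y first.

26 5
1351 260
70226 13515

[5; 5,10] for √27; ℓ=2 ⇒ convergent index 1
i=0: a=5 ⇒ p=5, q=1
i=1: a=5 ⇒ p=26, q=5
fundamental: x₁=26, y₁=5  (since 676 − 27·25 = 1)
(26+5√27)^2 = 1351 + 260√27
(26+5√27)^3 = 70226 + 13515√27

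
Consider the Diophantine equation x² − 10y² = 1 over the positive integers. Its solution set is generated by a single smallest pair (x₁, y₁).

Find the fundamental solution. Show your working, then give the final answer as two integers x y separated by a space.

d=10: √d = [3; 6] (ℓ=1, odd), read p_1/q_1
k=0  a_k=3  p_k/q_k = 3/1
k=1  a_k=6  p_k/q_k = 19/6
fundamental: x₁=19, y₁=6  (since 361 − 10·36 = 1)

19 6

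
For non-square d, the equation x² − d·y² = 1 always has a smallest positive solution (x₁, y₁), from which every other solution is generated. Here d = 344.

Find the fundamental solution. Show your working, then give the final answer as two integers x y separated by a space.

[18; 1,1,4,1,3,1,4,1,1,36] for √344; ℓ=10 ⇒ convergent index 9
a_0=18:  p_0=18·1+0=18,  q_0=18·0+1=1
a_1=1:  p_1=1·18+1=19,  q_1=1·1+0=1
a_2=1:  p_2=1·19+18=37,  q_2=1·1+1=2
…
a_5=3:  p_5=3·204+167=779,  q_5=3·11+9=42
a_6=1:  p_6=1·779+204=983,  q_6=1·42+11=53
…
a_8=1:  p_8=1·4711+983=5694,  q_8=1·254+53=307
a_9=1:  p_9=1·5694+4711=10405,  q_9=1·307+254=561
(x₁, y₁) = (10405, 561);  10405² − 344·561² = 1 ✓

10405 561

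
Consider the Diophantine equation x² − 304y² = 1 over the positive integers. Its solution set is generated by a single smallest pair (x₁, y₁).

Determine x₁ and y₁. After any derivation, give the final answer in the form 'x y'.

57799 3315

√304 → a₀=17, period (2,3,2,1,1,1,1,1,2,3,2,34); ℓ=12 even so k=11
k=0  a_k=17  p_k/q_k = 17/1
k=1  a_k=2  p_k/q_k = 35/2
…
k=3  a_k=2  p_k/q_k = 279/16
…
k=6  a_k=1  p_k/q_k = 1081/62
…
k=10  a_k=3  p_k/q_k = 25177/1444
k=11  a_k=2  p_k/q_k = 57799/3315
(x₁, y₁) = (57799, 3315);  57799² − 304·3315² = 1 ✓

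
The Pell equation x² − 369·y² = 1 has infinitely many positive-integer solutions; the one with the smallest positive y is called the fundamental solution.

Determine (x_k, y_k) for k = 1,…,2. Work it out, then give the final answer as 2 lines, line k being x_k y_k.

d=369: √d = [19; 4,1,3,2,7,4,7,2,3,1,4,38] (ℓ=12, even), read p_11/q_11
k=0  a_k=19  p_k/q_k = 19/1
k=1  a_k=4  p_k/q_k = 77/4
k=2  a_k=1  p_k/q_k = 96/5
k=3  a_k=3  p_k/q_k = 365/19
…
k=6  a_k=4  p_k/q_k = 25414/1323
…
k=8  a_k=2  p_k/q_k = 393504/20485
k=9  a_k=3  p_k/q_k = 1364557/71036
k=10  a_k=1  p_k/q_k = 1758061/91521
k=11  a_k=4  p_k/q_k = 8396801/437120
(x₁, y₁) = (8396801, 437120);  8396801² − 369·437120² = 1 ✓
n=2: (8396801,437120)∘(8396801,437120) = (8396801·8396801+369·437120·437120, 8396801·437120+437120·8396801) = (141012534067201,7340819306240)

8396801 437120
141012534067201 7340819306240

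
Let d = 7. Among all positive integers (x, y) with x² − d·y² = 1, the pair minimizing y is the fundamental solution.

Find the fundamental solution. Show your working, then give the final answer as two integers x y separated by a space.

√7 → a₀=2, period (1,1,1,4); ℓ=4 even so k=3
a_0=2:  p_0=2·1+0=2,  q_0=2·0+1=1
a_1=1:  p_1=1·2+1=3,  q_1=1·1+0=1
a_2=1:  p_2=1·3+2=5,  q_2=1·1+1=2
a_3=1:  p_3=1·5+3=8,  q_3=1·2+1=3
fundamental: x₁=8, y₁=3  (since 64 − 7·9 = 1)

8 3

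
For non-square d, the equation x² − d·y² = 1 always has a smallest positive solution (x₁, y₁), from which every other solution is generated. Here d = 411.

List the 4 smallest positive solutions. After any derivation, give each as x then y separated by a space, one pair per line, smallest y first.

49730 2453
4946145799 243975380
491943661118810 24265791292347
48928716529930696801 2413475601692857240

√411 → a₀=20, period (3,1,1,1,19,1,1,1,3,40); ℓ=10 even so k=9
a_0=20:  p_0=20·1+0=20,  q_0=20·0+1=1
a_1=3:  p_1=3·20+1=61,  q_1=3·1+0=3
…
a_3=1:  p_3=1·81+61=142,  q_3=1·4+3=7
…
a_5=19:  p_5=19·223+142=4379,  q_5=19·11+7=216
a_6=1:  p_6=1·4379+223=4602,  q_6=1·216+11=227
a_7=1:  p_7=1·4602+4379=8981,  q_7=1·227+216=443
a_8=1:  p_8=1·8981+4602=13583,  q_8=1·443+227=670
a_9=3:  p_9=3·13583+8981=49730,  q_9=3·670+443=2453
(x₁, y₁) = (49730, 2453);  49730² − 411·2453² = 1 ✓
(49730+2453√411)^2 = 4946145799 + 243975380√411
(49730+2453√411)^3 = 491943661118810 + 24265791292347√411
(49730+2453√411)^4 = 48928716529930696801 + 2413475601692857240√411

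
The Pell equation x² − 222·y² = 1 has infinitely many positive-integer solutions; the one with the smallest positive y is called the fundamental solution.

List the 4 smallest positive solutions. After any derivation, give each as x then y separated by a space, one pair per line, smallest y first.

[14; 1,8,1,28] for √222; ℓ=4 ⇒ convergent index 3
step 0: (14, 1)  from 14·(1,0) + (0,1)
step 1: (15, 1)  from 1·(14,1) + (1,0)
step 2: (134, 9)  from 8·(15,1) + (14,1)
step 3: (149, 10)  from 1·(134,9) + (15,1)
→ (149, 10).  Check: 149²=22201, 222·10²=22200, difference 1.
(149+10√222)^2 = 44401 + 2980√222
(149+10√222)^3 = 13231349 + 888030√222
(149+10√222)^4 = 3942897601 + 264629960√222

149 10
44401 2980
13231349 888030
3942897601 264629960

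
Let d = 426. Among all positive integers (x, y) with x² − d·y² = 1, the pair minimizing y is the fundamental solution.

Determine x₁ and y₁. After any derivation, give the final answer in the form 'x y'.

88751 4300

√426 → a₀=20, period (1,1,1,3,2,6,2,3,1,1,1,40); ℓ=12 even so k=11
k=0  a_k=20  p_k/q_k = 20/1
…
k=2  a_k=1  p_k/q_k = 41/2
k=3  a_k=1  p_k/q_k = 62/3
k=4  a_k=3  p_k/q_k = 227/11
k=5  a_k=2  p_k/q_k = 516/25
…
k=10  a_k=1  p_k/q_k = 56780/2751
k=11  a_k=1  p_k/q_k = 88751/4300
fundamental: x₁=88751, y₁=4300  (since 7876740001 − 426·18490000 = 1)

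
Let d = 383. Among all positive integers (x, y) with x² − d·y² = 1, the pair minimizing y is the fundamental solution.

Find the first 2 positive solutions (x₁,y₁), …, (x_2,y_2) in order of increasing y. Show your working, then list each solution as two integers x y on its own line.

18768 959
704475647 35997024

√383 → a₀=19, period (1,1,3,19,3,1,1,38); ℓ=8 even so k=7
a_0=19:  p_0=19·1+0=19,  q_0=19·0+1=1
…
a_2=1:  p_2=1·20+19=39,  q_2=1·1+1=2
a_3=3:  p_3=3·39+20=137,  q_3=3·2+1=7
…
a_5=3:  p_5=3·2642+137=8063,  q_5=3·135+7=412
a_6=1:  p_6=1·8063+2642=10705,  q_6=1·412+135=547
a_7=1:  p_7=1·10705+8063=18768,  q_7=1·547+412=959
(x₁, y₁) = (18768, 959);  18768² − 383·959² = 1 ✓
(18768+959√383)^2 = 704475647 + 35997024√383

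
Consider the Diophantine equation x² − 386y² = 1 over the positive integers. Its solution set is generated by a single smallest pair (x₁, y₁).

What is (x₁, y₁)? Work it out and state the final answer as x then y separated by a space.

111555 5678

√386 = [19; 1,1,1,4,1,18,1,4,1,1,1,38, …], period ℓ=12 (even) → k=11
k=0  a_k=19  p_k/q_k = 19/1
…
k=3  a_k=1  p_k/q_k = 59/3
…
k=6  a_k=18  p_k/q_k = 6287/320
…
k=8  a_k=4  p_k/q_k = 32771/1668
…
k=10  a_k=1  p_k/q_k = 72163/3673
k=11  a_k=1  p_k/q_k = 111555/5678
→ (111555, 5678).  Check: 111555²=12444518025, 386·5678²=12444518024, difference 1.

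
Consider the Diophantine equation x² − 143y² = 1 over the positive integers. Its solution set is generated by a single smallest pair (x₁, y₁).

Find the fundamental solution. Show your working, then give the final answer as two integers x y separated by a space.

d=143: √d = [11; 1,22] (ℓ=2, even), read p_1/q_1
k=0  a_k=11  p_k/q_k = 11/1
k=1  a_k=1  p_k/q_k = 12/1
→ (12, 1).  Check: 12²=144, 143·1²=143, difference 1.

12 1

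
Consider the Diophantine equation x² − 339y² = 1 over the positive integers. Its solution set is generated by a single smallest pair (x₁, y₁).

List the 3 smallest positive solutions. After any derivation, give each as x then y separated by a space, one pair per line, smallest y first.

97970 5321
19196241799 1042596740
3761311617998090 204286405230279

√339 = [18; 2,2,2,1,17,1,2,2,2,36, …], period ℓ=10 (even) → k=9
a_0=18:  p_0=18·1+0=18,  q_0=18·0+1=1
a_1=2:  p_1=2·18+1=37,  q_1=2·1+0=2
…
a_6=1:  p_6=1·5542+313=5855,  q_6=1·301+17=318
a_7=2:  p_7=2·5855+5542=17252,  q_7=2·318+301=937
a_8=2:  p_8=2·17252+5855=40359,  q_8=2·937+318=2192
a_9=2:  p_9=2·40359+17252=97970,  q_9=2·2192+937=5321
(x₁, y₁) = (97970, 5321);  97970² − 339·5321² = 1 ✓
k=2:  x_2 = 97970·97970+339·5321·5321 = 19196241799,  y_2 = 97970·5321+5321·97970 = 1042596740
k=3:  x_3 = 97970·19196241799+339·5321·1042596740 = 3761311617998090,  y_3 = 97970·1042596740+5321·19196241799 = 204286405230279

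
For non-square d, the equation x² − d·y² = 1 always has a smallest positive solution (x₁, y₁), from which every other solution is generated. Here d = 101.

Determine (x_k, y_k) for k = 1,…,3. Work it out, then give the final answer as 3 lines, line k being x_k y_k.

d=101: √d = [10; 20] (ℓ=1, odd), read p_1/q_1
k=0  a_k=10  p_k/q_k = 10/1
k=1  a_k=20  p_k/q_k = 201/20
→ (201, 20).  Check: 201²=40401, 101·20²=40400, difference 1.
k=2:  x_2 = 201·201+101·20·20 = 80801,  y_2 = 201·20+20·201 = 8040
k=3:  x_3 = 201·80801+101·20·8040 = 32481801,  y_3 = 201·8040+20·80801 = 3232060

201 20
80801 8040
32481801 3232060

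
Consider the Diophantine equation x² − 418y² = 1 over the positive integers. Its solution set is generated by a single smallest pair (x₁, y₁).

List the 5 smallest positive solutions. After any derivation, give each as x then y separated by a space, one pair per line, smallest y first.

√418 = [20; 2,4,20,4,2,40, …], period ℓ=6 (even) → k=5
a_0=20:  p_0=20·1+0=20,  q_0=20·0+1=1
a_1=2:  p_1=2·20+1=41,  q_1=2·1+0=2
a_2=4:  p_2=4·41+20=184,  q_2=4·2+1=9
a_3=20:  p_3=20·184+41=3721,  q_3=20·9+2=182
a_4=4:  p_4=4·3721+184=15068,  q_4=4·182+9=737
a_5=2:  p_5=2·15068+3721=33857,  q_5=2·737+182=1656
fundamental: x₁=33857, y₁=1656  (since 1146296449 − 418·2742336 = 1)
(x_2, y_2) = (33857·33857 + 418·1656·1656, 33857·1656 + 1656·33857) = (2292592897, 112134384)
(x_3, y_3) = (33857·2292592897 + 418·1656·112134384, 33857·112134384 + 1656·2292592897) = (155240635393601, 7593067676520)
(x_4, y_4) = (33857·155240635393601 + 418·1656·7593067676520, 33857·7593067676520 + 1656·155240635393601) = (10511964382749705217, 514156984535740896)
(x_5, y_5) = (33857·10511964382749705217 + 418·1656·514156984535740896, 33857·514156984535740896 + 1656·10511964382749705217) = (711807156058272903670337, 34815626043260091355224)

33857 1656
2292592897 112134384
155240635393601 7593067676520
10511964382749705217 514156984535740896
711807156058272903670337 34815626043260091355224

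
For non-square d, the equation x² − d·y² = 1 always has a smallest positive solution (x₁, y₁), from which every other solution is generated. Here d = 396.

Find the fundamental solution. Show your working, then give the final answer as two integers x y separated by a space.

199 10

√396 = [19; 1,8,1,38, …], period ℓ=4 (even) → k=3
step 0: (19, 1)  from 19·(1,0) + (0,1)
step 1: (20, 1)  from 1·(19,1) + (1,0)
step 2: (179, 9)  from 8·(20,1) + (19,1)
step 3: (199, 10)  from 1·(179,9) + (20,1)
(x₁, y₁) = (199, 10);  199² − 396·10² = 1 ✓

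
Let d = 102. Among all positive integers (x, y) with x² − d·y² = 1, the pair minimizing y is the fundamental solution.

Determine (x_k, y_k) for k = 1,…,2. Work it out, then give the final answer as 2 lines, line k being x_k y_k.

101 10
20401 2020

√102 → a₀=10, period (10,20); ℓ=2 even so k=1
a_0=10:  p_0=10·1+0=10,  q_0=10·0+1=1
a_1=10:  p_1=10·10+1=101,  q_1=10·1+0=10
fundamental: x₁=101, y₁=10  (since 10201 − 102·100 = 1)
k=2:  x_2 = 101·101+102·10·10 = 20401,  y_2 = 101·10+10·101 = 2020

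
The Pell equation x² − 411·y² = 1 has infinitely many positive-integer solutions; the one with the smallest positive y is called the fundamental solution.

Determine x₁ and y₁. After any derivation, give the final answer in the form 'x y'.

49730 2453

√411 → a₀=20, period (3,1,1,1,19,1,1,1,3,40); ℓ=10 even so k=9
i=0: a=20 ⇒ p=20, q=1
i=1: a=3 ⇒ p=61, q=3
…
i=3: a=1 ⇒ p=142, q=7
i=4: a=1 ⇒ p=223, q=11
i=5: a=19 ⇒ p=4379, q=216
i=6: a=1 ⇒ p=4602, q=227
i=7: a=1 ⇒ p=8981, q=443
i=8: a=1 ⇒ p=13583, q=670
i=9: a=3 ⇒ p=49730, q=2453
→ (49730, 2453).  Check: 49730²=2473072900, 411·2453²=2473072899, difference 1.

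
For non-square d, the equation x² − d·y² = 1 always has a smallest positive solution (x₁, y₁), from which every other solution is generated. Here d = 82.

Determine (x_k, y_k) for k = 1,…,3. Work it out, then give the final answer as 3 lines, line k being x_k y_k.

√82 → a₀=9, period (18); ℓ=1 odd so k=1
a_0=9:  p_0=9·1+0=9,  q_0=9·0+1=1
a_1=18:  p_1=18·9+1=163,  q_1=18·1+0=18
fundamental: x₁=163, y₁=18  (since 26569 − 82·324 = 1)
k=2:  x_2 = 163·163+82·18·18 = 53137,  y_2 = 163·18+18·163 = 5868
k=3:  x_3 = 163·53137+82·18·5868 = 17322499,  y_3 = 163·5868+18·53137 = 1912950

163 18
53137 5868
17322499 1912950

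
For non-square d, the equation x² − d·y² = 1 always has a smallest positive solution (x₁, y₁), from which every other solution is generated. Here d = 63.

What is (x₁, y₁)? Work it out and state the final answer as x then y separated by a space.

8 1

√63 = [7; 1,14, …], period ℓ=2 (even) → k=1
i=0: a=7 ⇒ p=7, q=1
i=1: a=1 ⇒ p=8, q=1
fundamental: x₁=8, y₁=1  (since 64 − 63·1 = 1)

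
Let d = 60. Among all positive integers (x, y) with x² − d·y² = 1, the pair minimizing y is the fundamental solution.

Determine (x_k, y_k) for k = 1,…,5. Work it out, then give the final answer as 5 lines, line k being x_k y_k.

31 4
1921 248
119071 15372
7380481 952816
457470751 59059220

[7; 1,2,1,14] for √60; ℓ=4 ⇒ convergent index 3
step 0: (7, 1)  from 7·(1,0) + (0,1)
…
step 2: (23, 3)  from 2·(8,1) + (7,1)
step 3: (31, 4)  from 1·(23,3) + (8,1)
(x₁, y₁) = (31, 4);  31² − 60·4² = 1 ✓
k=2:  x_2 = 31·31+60·4·4 = 1921,  y_2 = 31·4+4·31 = 248
k=3:  x_3 = 31·1921+60·4·248 = 119071,  y_3 = 31·248+4·1921 = 15372
k=4:  x_4 = 31·119071+60·4·15372 = 7380481,  y_4 = 31·15372+4·119071 = 952816
k=5:  x_5 = 31·7380481+60·4·952816 = 457470751,  y_5 = 31·952816+4·7380481 = 59059220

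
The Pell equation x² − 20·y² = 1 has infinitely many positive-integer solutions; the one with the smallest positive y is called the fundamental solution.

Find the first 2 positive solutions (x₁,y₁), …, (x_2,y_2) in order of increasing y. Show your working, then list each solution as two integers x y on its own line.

√20 → a₀=4, period (2,8); ℓ=2 even so k=1
i=0: a=4 ⇒ p=4, q=1
i=1: a=2 ⇒ p=9, q=2
fundamental: x₁=9, y₁=2  (since 81 − 20·4 = 1)
(9+2√20)^2 = 161 + 36√20

9 2
161 36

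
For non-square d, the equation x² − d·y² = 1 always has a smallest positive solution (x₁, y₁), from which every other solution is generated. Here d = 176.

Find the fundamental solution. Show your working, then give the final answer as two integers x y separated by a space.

199 15

d=176: √d = [13; 3,1,3,26] (ℓ=4, even), read p_3/q_3
k=0  a_k=13  p_k/q_k = 13/1
k=1  a_k=3  p_k/q_k = 40/3
k=2  a_k=1  p_k/q_k = 53/4
k=3  a_k=3  p_k/q_k = 199/15
fundamental: x₁=199, y₁=15  (since 39601 − 176·225 = 1)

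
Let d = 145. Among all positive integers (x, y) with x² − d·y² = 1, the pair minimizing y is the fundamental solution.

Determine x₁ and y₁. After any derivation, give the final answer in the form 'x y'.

√145 = [12; 24, …], period ℓ=1 (odd) → k=1
i=0: a=12 ⇒ p=12, q=1
i=1: a=24 ⇒ p=289, q=24
(x₁, y₁) = (289, 24);  289² − 145·24² = 1 ✓

289 24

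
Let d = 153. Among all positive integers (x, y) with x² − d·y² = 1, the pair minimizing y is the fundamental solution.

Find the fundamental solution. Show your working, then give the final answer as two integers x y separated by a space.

d=153: √d = [12; 2,1,2,2,2,1,2,24] (ℓ=8, even), read p_7/q_7
step 0: (12, 1)  from 12·(1,0) + (0,1)
…
step 3: (99, 8)  from 2·(37,3) + (25,2)
…
step 6: (804, 65)  from 1·(569,46) + (235,19)
step 7: (2177, 176)  from 2·(804,65) + (569,46)
→ (2177, 176).  Check: 2177²=4739329, 153·176²=4739328, difference 1.

2177 176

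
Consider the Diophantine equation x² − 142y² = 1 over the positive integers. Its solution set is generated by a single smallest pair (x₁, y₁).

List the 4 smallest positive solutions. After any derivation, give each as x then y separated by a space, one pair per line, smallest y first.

143 12
40897 3432
11696399 981540
3345129217 280717008

√142 → a₀=11, period (1,10,1,22); ℓ=4 even so k=3
i=0: a=11 ⇒ p=11, q=1
i=1: a=1 ⇒ p=12, q=1
i=2: a=10 ⇒ p=131, q=11
i=3: a=1 ⇒ p=143, q=12
→ (143, 12).  Check: 143²=20449, 142·12²=20448, difference 1.
k=2:  x_2 = 143·143+142·12·12 = 40897,  y_2 = 143·12+12·143 = 3432
k=3:  x_3 = 143·40897+142·12·3432 = 11696399,  y_3 = 143·3432+12·40897 = 981540
k=4:  x_4 = 143·11696399+142·12·981540 = 3345129217,  y_4 = 143·981540+12·11696399 = 280717008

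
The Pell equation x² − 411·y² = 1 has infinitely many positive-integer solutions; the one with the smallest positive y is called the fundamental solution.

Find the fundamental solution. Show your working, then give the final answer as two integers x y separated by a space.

[20; 3,1,1,1,19,1,1,1,3,40] for √411; ℓ=10 ⇒ convergent index 9
step 0: (20, 1)  from 20·(1,0) + (0,1)
…
step 2: (81, 4)  from 1·(61,3) + (20,1)
step 3: (142, 7)  from 1·(81,4) + (61,3)
step 4: (223, 11)  from 1·(142,7) + (81,4)
step 5: (4379, 216)  from 19·(223,11) + (142,7)
step 6: (4602, 227)  from 1·(4379,216) + (223,11)
step 7: (8981, 443)  from 1·(4602,227) + (4379,216)
step 8: (13583, 670)  from 1·(8981,443) + (4602,227)
step 9: (49730, 2453)  from 3·(13583,670) + (8981,443)
fundamental: x₁=49730, y₁=2453  (since 2473072900 − 411·6017209 = 1)

49730 2453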